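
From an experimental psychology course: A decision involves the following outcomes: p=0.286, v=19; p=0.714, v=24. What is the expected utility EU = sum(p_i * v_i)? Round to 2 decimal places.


EU = sum(p_i * v_i)
0.286 * 19 = 5.434
0.714 * 24 = 17.136
EU = 5.434 + 17.136
= 22.57


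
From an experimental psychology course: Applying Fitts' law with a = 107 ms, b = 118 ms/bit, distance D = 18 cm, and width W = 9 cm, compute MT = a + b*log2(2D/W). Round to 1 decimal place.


MT = 107 + 118 * log2(2*18/9)
2D/W = 4.0
log2(4.0) = 2.0
MT = 107 + 118 * 2.0
= 343.0 ms


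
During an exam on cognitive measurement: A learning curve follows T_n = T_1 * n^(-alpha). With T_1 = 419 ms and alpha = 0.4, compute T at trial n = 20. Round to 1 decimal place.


T_n = 419 * 20^(-0.4)
20^(-0.4) = 0.301709
T_n = 419 * 0.301709
= 126.4 ms


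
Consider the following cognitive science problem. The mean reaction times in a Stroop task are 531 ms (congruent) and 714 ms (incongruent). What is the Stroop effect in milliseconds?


Stroop effect = RT(incongruent) - RT(congruent)
= 714 - 531
= 183 ms


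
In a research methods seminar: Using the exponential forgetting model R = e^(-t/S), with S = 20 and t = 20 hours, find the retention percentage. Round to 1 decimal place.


R = e^(-t/S)
-t/S = -20/20 = -1.0
R = e^(-1.0) = 0.367879
Percentage = 0.367879 * 100
= 36.8


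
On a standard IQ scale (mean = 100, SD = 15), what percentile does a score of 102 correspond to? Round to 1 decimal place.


z = (IQ - mean) / SD
z = (102 - 100) / 15 = 0.1333
Percentile = Phi(0.1333) * 100
Phi(0.1333) = 0.553022
= 55.3


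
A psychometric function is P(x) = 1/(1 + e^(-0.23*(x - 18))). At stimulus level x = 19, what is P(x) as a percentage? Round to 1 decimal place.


P(x) = 1/(1 + e^(-0.23*(19 - 18)))
Exponent = -0.23 * 1 = -0.23
e^(-0.23) = 0.794534
P = 1/(1 + 0.794534) = 0.557248
Percentage = 55.7


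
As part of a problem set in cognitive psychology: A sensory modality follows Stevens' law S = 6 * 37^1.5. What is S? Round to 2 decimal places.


S = 6 * 37^1.5
37^1.5 = 225.0622
S = 6 * 225.0622
= 1350.37


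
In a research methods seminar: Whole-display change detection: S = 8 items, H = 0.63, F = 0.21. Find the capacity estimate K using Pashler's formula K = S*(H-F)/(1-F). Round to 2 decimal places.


K = S * (H - F) / (1 - F)
H - F = 0.42
1 - F = 0.79
K = 8 * 0.42 / 0.79
= 4.25


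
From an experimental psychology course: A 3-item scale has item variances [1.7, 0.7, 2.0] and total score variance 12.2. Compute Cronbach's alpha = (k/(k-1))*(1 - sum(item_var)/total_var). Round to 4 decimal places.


alpha = (k/(k-1)) * (1 - sum(s_i^2)/s_total^2)
sum(item variances) = 4.4
k/(k-1) = 3/2 = 1.5
1 - 4.4/12.2 = 1 - 0.360656 = 0.639344
alpha = 1.5 * 0.639344
= 0.9590


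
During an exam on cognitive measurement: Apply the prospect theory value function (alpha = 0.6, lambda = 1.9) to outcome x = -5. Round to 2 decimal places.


Since x = -5 < 0, use v(x) = -lambda*(-x)^alpha
(-x) = 5
5^0.6 = 2.6265
v(-5) = -1.9 * 2.6265
= -4.99


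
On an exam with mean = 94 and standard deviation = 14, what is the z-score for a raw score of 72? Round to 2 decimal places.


z = (X - mu) / sigma
= (72 - 94) / 14
= -22 / 14
= -1.57


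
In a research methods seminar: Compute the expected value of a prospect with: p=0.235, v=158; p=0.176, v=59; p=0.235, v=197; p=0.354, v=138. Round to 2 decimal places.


EU = sum(p_i * v_i)
0.235 * 158 = 37.13
0.176 * 59 = 10.384
0.235 * 197 = 46.295
0.354 * 138 = 48.852
EU = 37.13 + 10.384 + 46.295 + 48.852
= 142.66


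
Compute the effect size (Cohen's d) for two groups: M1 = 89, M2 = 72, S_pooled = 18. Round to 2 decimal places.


Cohen's d = (M1 - M2) / S_pooled
= (89 - 72) / 18
= 17 / 18
= 0.94


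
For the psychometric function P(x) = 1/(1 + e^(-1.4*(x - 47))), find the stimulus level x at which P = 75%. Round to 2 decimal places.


At P = 0.75: 0.75 = 1/(1 + e^(-k*(x-x0)))
Solving: e^(-k*(x-x0)) = 1/3
x = x0 + ln(3)/k
ln(3) = 1.0986
x = 47 + 1.0986/1.4
= 47 + 0.7847
= 47.78


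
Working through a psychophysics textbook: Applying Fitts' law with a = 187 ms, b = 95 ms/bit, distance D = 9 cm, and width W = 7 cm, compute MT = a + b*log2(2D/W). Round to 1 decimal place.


MT = 187 + 95 * log2(2*9/7)
2D/W = 2.571429
log2(2.571429) = 1.3626
MT = 187 + 95 * 1.3626
= 316.4 ms


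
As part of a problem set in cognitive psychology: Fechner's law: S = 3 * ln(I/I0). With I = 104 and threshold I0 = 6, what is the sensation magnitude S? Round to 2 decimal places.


S = 3 * ln(104/6)
I/I0 = 17.333333
ln(17.333333) = 2.8526
S = 3 * 2.8526
= 8.56


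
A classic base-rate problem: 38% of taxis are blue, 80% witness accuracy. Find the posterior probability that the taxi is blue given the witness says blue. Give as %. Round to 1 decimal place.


P(blue | says blue) = P(says blue | blue)*P(blue) / [P(says blue | blue)*P(blue) + P(says blue | not blue)*P(not blue)]
Numerator = 0.8 * 0.38 = 0.304
False identification = 0.2 * 0.62 = 0.124
P = 0.304 / (0.304 + 0.124)
= 0.304 / 0.428
As percentage = 71.0


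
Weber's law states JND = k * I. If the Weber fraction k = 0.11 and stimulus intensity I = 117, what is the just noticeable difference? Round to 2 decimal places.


JND = k * I
JND = 0.11 * 117
= 12.87


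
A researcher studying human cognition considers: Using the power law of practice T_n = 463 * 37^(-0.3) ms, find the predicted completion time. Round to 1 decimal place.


T_n = 463 * 37^(-0.3)
37^(-0.3) = 0.338485
T_n = 463 * 0.338485
= 156.7 ms


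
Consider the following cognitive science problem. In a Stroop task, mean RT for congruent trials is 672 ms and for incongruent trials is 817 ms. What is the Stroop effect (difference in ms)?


Stroop effect = RT(incongruent) - RT(congruent)
= 817 - 672
= 145 ms


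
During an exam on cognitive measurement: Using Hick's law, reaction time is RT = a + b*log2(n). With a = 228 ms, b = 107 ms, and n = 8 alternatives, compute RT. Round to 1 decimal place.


RT = 228 + 107 * log2(8)
log2(8) = 3.0
RT = 228 + 107 * 3.0
= 228 + 321.0
= 549.0 ms


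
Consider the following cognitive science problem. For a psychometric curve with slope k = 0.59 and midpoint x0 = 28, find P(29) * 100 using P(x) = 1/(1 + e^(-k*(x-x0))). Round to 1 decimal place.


P(x) = 1/(1 + e^(-0.59*(29 - 28)))
Exponent = -0.59 * 1 = -0.59
e^(-0.59) = 0.554327
P = 1/(1 + 0.554327) = 0.643365
Percentage = 64.3


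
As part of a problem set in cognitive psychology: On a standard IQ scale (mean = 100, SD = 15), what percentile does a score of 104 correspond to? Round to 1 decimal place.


z = (IQ - mean) / SD
z = (104 - 100) / 15 = 0.2667
Percentile = Phi(0.2667) * 100
Phi(0.2667) = 0.60515
= 60.5


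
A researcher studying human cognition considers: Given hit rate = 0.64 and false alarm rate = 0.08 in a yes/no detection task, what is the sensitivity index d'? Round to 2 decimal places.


d' = z(HR) - z(FAR)
z(0.64) = 0.3585
z(0.08) = -1.4051
d' = 0.3585 - -1.4051
= 1.76


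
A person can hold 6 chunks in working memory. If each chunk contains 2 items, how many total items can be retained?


Total items = chunks * items_per_chunk
= 6 * 2
= 12


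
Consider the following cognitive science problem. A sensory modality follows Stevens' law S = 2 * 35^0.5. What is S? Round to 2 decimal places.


S = 2 * 35^0.5
35^0.5 = 5.9161
S = 2 * 5.9161
= 11.83


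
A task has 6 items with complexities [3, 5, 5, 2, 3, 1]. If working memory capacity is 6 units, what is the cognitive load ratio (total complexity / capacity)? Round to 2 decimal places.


Total complexity = 3 + 5 + 5 + 2 + 3 + 1 = 19
Load = total / capacity = 19 / 6
= 3.17


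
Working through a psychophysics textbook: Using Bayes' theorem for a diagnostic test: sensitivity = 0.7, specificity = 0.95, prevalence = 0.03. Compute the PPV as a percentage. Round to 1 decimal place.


PPV = (sens * prev) / (sens * prev + (1-spec) * (1-prev))
Numerator = 0.7 * 0.03 = 0.021
P(positive and no disease) = (1 - spec) * (1 - prev) = (1 - 0.95) * (1 - 0.03) = 0.0485
Denominator = 0.021 + 0.0485 = 0.0695
PPV = 0.021 / 0.0695 = 0.302158
As percentage = 30.2


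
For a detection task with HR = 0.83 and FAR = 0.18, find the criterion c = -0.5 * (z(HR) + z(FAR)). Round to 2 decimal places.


c = -0.5 * (z(HR) + z(FAR))
z(0.83) = 0.9542
z(0.18) = -0.9154
c = -0.5 * (0.9542 + -0.9154)
= -0.5 * 0.0388
= -0.02


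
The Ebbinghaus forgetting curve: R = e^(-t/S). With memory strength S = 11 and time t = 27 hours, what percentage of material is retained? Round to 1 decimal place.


R = e^(-t/S)
-t/S = -27/11 = -2.454545
R = e^(-2.454545) = 0.085902
Percentage = 0.085902 * 100
= 8.6


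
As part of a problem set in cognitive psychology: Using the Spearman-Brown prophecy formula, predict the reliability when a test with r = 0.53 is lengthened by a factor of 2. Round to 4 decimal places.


r_new = n*r / (1 + (n-1)*r)
Numerator = 2 * 0.53 = 1.06
Denominator = 1 + 1 * 0.53 = 1.53
r_new = 1.06 / 1.53
= 0.6928


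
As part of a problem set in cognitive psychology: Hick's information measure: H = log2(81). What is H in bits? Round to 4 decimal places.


H = log2(n)
H = log2(81)
= 6.3399


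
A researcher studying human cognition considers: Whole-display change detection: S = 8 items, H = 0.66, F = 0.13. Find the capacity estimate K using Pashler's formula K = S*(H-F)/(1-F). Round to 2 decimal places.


K = S * (H - F) / (1 - F)
H - F = 0.53
1 - F = 0.87
K = 8 * 0.53 / 0.87
= 4.87


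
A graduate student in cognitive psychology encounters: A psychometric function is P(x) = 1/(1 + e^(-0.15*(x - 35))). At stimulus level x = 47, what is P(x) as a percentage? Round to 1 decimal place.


P(x) = 1/(1 + e^(-0.15*(47 - 35)))
Exponent = -0.15 * 12 = -1.8
e^(-1.8) = 0.165299
P = 1/(1 + 0.165299) = 0.858149
Percentage = 85.8


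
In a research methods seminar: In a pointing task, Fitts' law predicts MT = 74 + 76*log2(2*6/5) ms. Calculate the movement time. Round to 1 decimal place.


MT = 74 + 76 * log2(2*6/5)
2D/W = 2.4
log2(2.4) = 1.263
MT = 74 + 76 * 1.263
= 170.0 ms


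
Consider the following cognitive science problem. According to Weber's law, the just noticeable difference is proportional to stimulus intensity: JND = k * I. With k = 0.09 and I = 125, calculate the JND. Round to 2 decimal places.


JND = k * I
JND = 0.09 * 125
= 11.25


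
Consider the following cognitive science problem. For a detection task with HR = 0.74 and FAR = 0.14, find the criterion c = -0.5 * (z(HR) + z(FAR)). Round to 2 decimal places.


c = -0.5 * (z(HR) + z(FAR))
z(0.74) = 0.6433
z(0.14) = -1.0803
c = -0.5 * (0.6433 + -1.0803)
= -0.5 * -0.437
= 0.22


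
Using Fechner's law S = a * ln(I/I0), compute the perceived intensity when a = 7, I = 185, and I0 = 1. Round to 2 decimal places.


S = 7 * ln(185/1)
I/I0 = 185.0
ln(185.0) = 5.2204
S = 7 * 5.2204
= 36.54


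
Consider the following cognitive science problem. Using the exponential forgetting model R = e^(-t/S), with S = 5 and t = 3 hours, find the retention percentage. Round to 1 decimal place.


R = e^(-t/S)
-t/S = -3/5 = -0.6
R = e^(-0.6) = 0.548812
Percentage = 0.548812 * 100
= 54.9


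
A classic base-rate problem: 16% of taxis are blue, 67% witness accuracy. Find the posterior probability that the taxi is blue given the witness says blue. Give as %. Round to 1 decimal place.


P(blue | says blue) = P(says blue | blue)*P(blue) / [P(says blue | blue)*P(blue) + P(says blue | not blue)*P(not blue)]
Numerator = 0.67 * 0.16 = 0.1072
False identification = 0.33 * 0.84 = 0.2772
P = 0.1072 / (0.1072 + 0.2772)
= 0.1072 / 0.3844
As percentage = 27.9


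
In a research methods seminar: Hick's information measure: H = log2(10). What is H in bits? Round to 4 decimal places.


H = log2(n)
H = log2(10)
= 3.3219


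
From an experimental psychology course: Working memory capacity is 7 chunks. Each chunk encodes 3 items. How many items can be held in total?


Total items = chunks * items_per_chunk
= 7 * 3
= 21


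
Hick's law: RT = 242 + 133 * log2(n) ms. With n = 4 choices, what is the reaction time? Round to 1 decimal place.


RT = 242 + 133 * log2(4)
log2(4) = 2.0
RT = 242 + 133 * 2.0
= 242 + 266.0
= 508.0 ms


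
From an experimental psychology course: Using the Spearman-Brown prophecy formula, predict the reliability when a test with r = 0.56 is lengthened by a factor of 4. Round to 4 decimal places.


r_new = n*r / (1 + (n-1)*r)
Numerator = 4 * 0.56 = 2.24
Denominator = 1 + 3 * 0.56 = 2.68
r_new = 2.24 / 2.68
= 0.8358


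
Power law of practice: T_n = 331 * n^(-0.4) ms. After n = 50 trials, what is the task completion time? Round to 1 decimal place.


T_n = 331 * 50^(-0.4)
50^(-0.4) = 0.209128
T_n = 331 * 0.209128
= 69.2 ms


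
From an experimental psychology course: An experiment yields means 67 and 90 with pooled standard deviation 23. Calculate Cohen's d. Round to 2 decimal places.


Cohen's d = (M1 - M2) / S_pooled
= (67 - 90) / 23
= -23 / 23
= -1.00


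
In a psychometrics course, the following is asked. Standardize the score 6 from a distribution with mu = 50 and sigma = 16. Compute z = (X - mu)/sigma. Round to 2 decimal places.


z = (X - mu) / sigma
= (6 - 50) / 16
= -44 / 16
= -2.75


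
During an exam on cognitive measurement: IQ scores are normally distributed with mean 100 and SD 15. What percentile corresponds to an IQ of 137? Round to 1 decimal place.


z = (IQ - mean) / SD
z = (137 - 100) / 15 = 2.4667
Percentile = Phi(2.4667) * 100
Phi(2.4667) = 0.993182
= 99.3


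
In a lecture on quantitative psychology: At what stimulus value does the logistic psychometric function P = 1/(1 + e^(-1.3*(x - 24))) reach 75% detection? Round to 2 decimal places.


At P = 0.75: 0.75 = 1/(1 + e^(-k*(x-x0)))
Solving: e^(-k*(x-x0)) = 1/3
x = x0 + ln(3)/k
ln(3) = 1.0986
x = 24 + 1.0986/1.3
= 24 + 0.8451
= 24.85


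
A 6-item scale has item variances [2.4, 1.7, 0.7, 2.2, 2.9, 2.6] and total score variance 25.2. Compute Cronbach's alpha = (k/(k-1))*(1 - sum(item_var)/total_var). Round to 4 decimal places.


alpha = (k/(k-1)) * (1 - sum(s_i^2)/s_total^2)
sum(item variances) = 12.5
k/(k-1) = 6/5 = 1.2
1 - 12.5/25.2 = 1 - 0.496032 = 0.503968
alpha = 1.2 * 0.503968
= 0.6048


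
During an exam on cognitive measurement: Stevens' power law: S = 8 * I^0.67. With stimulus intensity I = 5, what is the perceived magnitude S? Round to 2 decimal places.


S = 8 * 5^0.67
5^0.67 = 2.9397
S = 8 * 2.9397
= 23.52


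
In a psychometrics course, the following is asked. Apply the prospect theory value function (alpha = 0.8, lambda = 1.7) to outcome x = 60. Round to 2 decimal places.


Since x = 60 >= 0, use v(x) = x^0.8
60^0.8 = 26.4558
v(60) = 26.46


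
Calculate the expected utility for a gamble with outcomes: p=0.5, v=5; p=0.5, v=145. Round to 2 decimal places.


EU = sum(p_i * v_i)
0.5 * 5 = 2.5
0.5 * 145 = 72.5
EU = 2.5 + 72.5
= 75.00


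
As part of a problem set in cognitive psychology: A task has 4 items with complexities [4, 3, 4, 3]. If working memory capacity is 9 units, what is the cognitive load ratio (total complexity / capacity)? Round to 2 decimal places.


Total complexity = 4 + 3 + 4 + 3 = 14
Load = total / capacity = 14 / 9
= 1.56


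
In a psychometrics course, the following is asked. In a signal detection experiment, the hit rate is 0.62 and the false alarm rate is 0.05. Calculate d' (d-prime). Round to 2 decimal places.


d' = z(HR) - z(FAR)
z(0.62) = 0.3055
z(0.05) = -1.6449
d' = 0.3055 - -1.6449
= 1.95


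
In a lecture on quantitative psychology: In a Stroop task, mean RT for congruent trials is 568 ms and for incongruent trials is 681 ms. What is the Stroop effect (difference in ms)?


Stroop effect = RT(incongruent) - RT(congruent)
= 681 - 568
= 113 ms


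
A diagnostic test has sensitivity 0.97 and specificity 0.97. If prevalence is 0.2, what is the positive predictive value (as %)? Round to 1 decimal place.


PPV = (sens * prev) / (sens * prev + (1-spec) * (1-prev))
Numerator = 0.97 * 0.2 = 0.194
P(positive and no disease) = (1 - spec) * (1 - prev) = (1 - 0.97) * (1 - 0.2) = 0.024
Denominator = 0.194 + 0.024 = 0.218
PPV = 0.194 / 0.218 = 0.889908
As percentage = 89.0


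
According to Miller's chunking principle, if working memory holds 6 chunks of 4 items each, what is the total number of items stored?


Total items = chunks * items_per_chunk
= 6 * 4
= 24


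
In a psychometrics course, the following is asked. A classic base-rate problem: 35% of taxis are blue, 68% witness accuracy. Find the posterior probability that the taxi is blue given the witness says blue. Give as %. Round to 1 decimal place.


P(blue | says blue) = P(says blue | blue)*P(blue) / [P(says blue | blue)*P(blue) + P(says blue | not blue)*P(not blue)]
Numerator = 0.68 * 0.35 = 0.238
False identification = 0.32 * 0.65 = 0.208
P = 0.238 / (0.238 + 0.208)
= 0.238 / 0.446
As percentage = 53.4


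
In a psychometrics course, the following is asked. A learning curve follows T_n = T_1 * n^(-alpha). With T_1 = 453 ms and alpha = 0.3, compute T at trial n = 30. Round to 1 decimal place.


T_n = 453 * 30^(-0.3)
30^(-0.3) = 0.360465
T_n = 453 * 0.360465
= 163.3 ms


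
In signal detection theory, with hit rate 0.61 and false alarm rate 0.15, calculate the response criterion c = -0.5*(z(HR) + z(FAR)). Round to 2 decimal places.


c = -0.5 * (z(HR) + z(FAR))
z(0.61) = 0.2793
z(0.15) = -1.0364
c = -0.5 * (0.2793 + -1.0364)
= -0.5 * -0.7571
= 0.38


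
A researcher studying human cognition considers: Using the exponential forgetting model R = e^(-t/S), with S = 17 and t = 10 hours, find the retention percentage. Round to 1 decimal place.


R = e^(-t/S)
-t/S = -10/17 = -0.588235
R = e^(-0.588235) = 0.555307
Percentage = 0.555307 * 100
= 55.5


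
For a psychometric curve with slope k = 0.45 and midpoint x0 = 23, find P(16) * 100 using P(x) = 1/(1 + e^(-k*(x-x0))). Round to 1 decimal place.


P(x) = 1/(1 + e^(-0.45*(16 - 23)))
Exponent = -0.45 * -7 = 3.15
e^(3.15) = 23.336065
P = 1/(1 + 23.336065) = 0.041091
Percentage = 4.1


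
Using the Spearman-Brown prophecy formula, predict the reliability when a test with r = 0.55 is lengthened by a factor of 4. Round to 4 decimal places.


r_new = n*r / (1 + (n-1)*r)
Numerator = 4 * 0.55 = 2.2
Denominator = 1 + 3 * 0.55 = 2.65
r_new = 2.2 / 2.65
= 0.8302


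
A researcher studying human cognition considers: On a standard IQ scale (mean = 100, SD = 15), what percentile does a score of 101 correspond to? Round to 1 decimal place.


z = (IQ - mean) / SD
z = (101 - 100) / 15 = 0.0667
Percentile = Phi(0.0667) * 100
Phi(0.0667) = 0.52659
= 52.7


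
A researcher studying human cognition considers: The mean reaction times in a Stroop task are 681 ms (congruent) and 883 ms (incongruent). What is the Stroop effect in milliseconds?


Stroop effect = RT(incongruent) - RT(congruent)
= 883 - 681
= 202 ms


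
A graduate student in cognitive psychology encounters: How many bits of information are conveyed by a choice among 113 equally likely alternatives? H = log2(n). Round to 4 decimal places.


H = log2(n)
H = log2(113)
= 6.8202


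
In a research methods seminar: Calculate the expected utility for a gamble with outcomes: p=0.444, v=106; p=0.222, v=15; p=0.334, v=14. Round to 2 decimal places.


EU = sum(p_i * v_i)
0.444 * 106 = 47.064
0.222 * 15 = 3.33
0.334 * 14 = 4.676
EU = 47.064 + 3.33 + 4.676
= 55.07


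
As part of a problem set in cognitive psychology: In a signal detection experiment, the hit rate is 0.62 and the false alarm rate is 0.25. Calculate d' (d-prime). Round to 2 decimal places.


d' = z(HR) - z(FAR)
z(0.62) = 0.3055
z(0.25) = -0.6745
d' = 0.3055 - -0.6745
= 0.98


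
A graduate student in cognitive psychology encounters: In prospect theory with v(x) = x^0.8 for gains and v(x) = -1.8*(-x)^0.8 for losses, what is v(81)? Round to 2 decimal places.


Since x = 81 >= 0, use v(x) = x^0.8
81^0.8 = 33.6347
v(81) = 33.63


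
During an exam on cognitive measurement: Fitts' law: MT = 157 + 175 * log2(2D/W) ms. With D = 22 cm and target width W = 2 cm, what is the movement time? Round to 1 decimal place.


MT = 157 + 175 * log2(2*22/2)
2D/W = 22.0
log2(22.0) = 4.4594
MT = 157 + 175 * 4.4594
= 937.4 ms


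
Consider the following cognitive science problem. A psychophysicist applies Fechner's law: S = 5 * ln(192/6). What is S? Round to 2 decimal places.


S = 5 * ln(192/6)
I/I0 = 32.0
ln(32.0) = 3.4657
S = 5 * 3.4657
= 17.33


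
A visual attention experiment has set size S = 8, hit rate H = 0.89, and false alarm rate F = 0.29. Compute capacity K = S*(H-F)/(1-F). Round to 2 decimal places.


K = S * (H - F) / (1 - F)
H - F = 0.6
1 - F = 0.71
K = 8 * 0.6 / 0.71
= 6.76


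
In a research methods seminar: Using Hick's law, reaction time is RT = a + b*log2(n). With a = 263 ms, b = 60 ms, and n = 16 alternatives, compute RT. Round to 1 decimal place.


RT = 263 + 60 * log2(16)
log2(16) = 4.0
RT = 263 + 60 * 4.0
= 263 + 240.0
= 503.0 ms


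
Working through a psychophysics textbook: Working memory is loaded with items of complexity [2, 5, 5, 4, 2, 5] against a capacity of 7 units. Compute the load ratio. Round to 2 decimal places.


Total complexity = 2 + 5 + 5 + 4 + 2 + 5 = 23
Load = total / capacity = 23 / 7
= 3.29


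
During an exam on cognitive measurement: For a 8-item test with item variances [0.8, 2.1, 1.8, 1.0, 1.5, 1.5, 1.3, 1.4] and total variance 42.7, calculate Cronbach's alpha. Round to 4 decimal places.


alpha = (k/(k-1)) * (1 - sum(s_i^2)/s_total^2)
sum(item variances) = 11.4
k/(k-1) = 8/7 = 1.142857
1 - 11.4/42.7 = 1 - 0.266979 = 0.733021
alpha = 1.142857 * 0.733021
= 0.8377


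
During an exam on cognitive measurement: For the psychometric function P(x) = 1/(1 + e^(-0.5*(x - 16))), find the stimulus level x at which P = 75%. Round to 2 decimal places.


At P = 0.75: 0.75 = 1/(1 + e^(-k*(x-x0)))
Solving: e^(-k*(x-x0)) = 1/3
x = x0 + ln(3)/k
ln(3) = 1.0986
x = 16 + 1.0986/0.5
= 16 + 2.1972
= 18.20


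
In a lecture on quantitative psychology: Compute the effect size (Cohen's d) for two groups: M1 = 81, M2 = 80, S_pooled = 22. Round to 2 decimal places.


Cohen's d = (M1 - M2) / S_pooled
= (81 - 80) / 22
= 1 / 22
= 0.05


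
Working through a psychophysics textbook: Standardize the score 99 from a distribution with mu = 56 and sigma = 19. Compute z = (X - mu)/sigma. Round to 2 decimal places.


z = (X - mu) / sigma
= (99 - 56) / 19
= 43 / 19
= 2.26


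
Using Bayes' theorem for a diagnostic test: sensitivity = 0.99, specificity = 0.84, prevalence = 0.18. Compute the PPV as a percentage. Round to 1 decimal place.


PPV = (sens * prev) / (sens * prev + (1-spec) * (1-prev))
Numerator = 0.99 * 0.18 = 0.1782
P(positive and no disease) = (1 - spec) * (1 - prev) = (1 - 0.84) * (1 - 0.18) = 0.1312
Denominator = 0.1782 + 0.1312 = 0.3094
PPV = 0.1782 / 0.3094 = 0.575953
As percentage = 57.6


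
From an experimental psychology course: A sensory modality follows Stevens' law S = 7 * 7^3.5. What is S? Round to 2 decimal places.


S = 7 * 7^3.5
7^3.5 = 907.4927
S = 7 * 907.4927
= 6352.45


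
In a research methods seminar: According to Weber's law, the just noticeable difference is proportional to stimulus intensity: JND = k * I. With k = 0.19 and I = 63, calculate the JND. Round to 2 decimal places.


JND = k * I
JND = 0.19 * 63
= 11.97


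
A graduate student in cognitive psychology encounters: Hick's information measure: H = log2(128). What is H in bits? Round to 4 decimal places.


H = log2(n)
H = log2(128)
= 7.0000


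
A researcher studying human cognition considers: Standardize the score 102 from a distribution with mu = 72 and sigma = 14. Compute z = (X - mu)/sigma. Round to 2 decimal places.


z = (X - mu) / sigma
= (102 - 72) / 14
= 30 / 14
= 2.14


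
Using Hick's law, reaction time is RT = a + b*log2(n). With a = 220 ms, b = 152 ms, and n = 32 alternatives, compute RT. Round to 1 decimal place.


RT = 220 + 152 * log2(32)
log2(32) = 5.0
RT = 220 + 152 * 5.0
= 220 + 760.0
= 980.0 ms


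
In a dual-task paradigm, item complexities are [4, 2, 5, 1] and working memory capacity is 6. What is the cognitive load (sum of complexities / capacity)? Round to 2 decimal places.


Total complexity = 4 + 2 + 5 + 1 = 12
Load = total / capacity = 12 / 6
= 2.00


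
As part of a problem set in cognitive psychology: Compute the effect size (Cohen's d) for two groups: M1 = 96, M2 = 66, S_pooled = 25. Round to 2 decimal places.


Cohen's d = (M1 - M2) / S_pooled
= (96 - 66) / 25
= 30 / 25
= 1.20


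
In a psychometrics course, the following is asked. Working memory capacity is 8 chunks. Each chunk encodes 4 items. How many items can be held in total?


Total items = chunks * items_per_chunk
= 8 * 4
= 32


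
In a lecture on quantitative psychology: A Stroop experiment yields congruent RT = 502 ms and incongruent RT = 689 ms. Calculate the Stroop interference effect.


Stroop effect = RT(incongruent) - RT(congruent)
= 689 - 502
= 187 ms


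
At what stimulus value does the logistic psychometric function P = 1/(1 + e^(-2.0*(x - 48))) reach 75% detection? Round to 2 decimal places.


At P = 0.75: 0.75 = 1/(1 + e^(-k*(x-x0)))
Solving: e^(-k*(x-x0)) = 1/3
x = x0 + ln(3)/k
ln(3) = 1.0986
x = 48 + 1.0986/2.0
= 48 + 0.5493
= 48.55


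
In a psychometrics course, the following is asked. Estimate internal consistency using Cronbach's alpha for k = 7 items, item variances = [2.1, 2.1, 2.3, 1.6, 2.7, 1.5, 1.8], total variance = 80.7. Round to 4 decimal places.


alpha = (k/(k-1)) * (1 - sum(s_i^2)/s_total^2)
sum(item variances) = 14.1
k/(k-1) = 7/6 = 1.166667
1 - 14.1/80.7 = 1 - 0.174721 = 0.825279
alpha = 1.166667 * 0.825279
= 0.9628


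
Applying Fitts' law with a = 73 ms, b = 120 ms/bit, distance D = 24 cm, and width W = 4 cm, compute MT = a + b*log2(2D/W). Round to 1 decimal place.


MT = 73 + 120 * log2(2*24/4)
2D/W = 12.0
log2(12.0) = 3.585
MT = 73 + 120 * 3.585
= 503.2 ms


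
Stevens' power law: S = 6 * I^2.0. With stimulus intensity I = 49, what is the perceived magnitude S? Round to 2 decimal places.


S = 6 * 49^2.0
49^2.0 = 2401.0
S = 6 * 2401.0
= 14406.00


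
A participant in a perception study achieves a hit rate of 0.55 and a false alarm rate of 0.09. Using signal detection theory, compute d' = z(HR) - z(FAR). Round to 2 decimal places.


d' = z(HR) - z(FAR)
z(0.55) = 0.1257
z(0.09) = -1.3408
d' = 0.1257 - -1.3408
= 1.47


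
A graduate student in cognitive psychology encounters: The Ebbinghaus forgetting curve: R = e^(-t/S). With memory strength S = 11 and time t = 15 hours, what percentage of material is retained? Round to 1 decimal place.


R = e^(-t/S)
-t/S = -15/11 = -1.363636
R = e^(-1.363636) = 0.255729
Percentage = 0.255729 * 100
= 25.6


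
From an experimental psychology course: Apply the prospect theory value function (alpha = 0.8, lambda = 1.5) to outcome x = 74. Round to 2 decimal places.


Since x = 74 >= 0, use v(x) = x^0.8
74^0.8 = 31.2885
v(74) = 31.29


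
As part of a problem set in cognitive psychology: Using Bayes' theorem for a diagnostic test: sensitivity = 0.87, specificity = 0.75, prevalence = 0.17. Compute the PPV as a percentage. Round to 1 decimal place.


PPV = (sens * prev) / (sens * prev + (1-spec) * (1-prev))
Numerator = 0.87 * 0.17 = 0.1479
P(positive and no disease) = (1 - spec) * (1 - prev) = (1 - 0.75) * (1 - 0.17) = 0.2075
Denominator = 0.1479 + 0.2075 = 0.3554
PPV = 0.1479 / 0.3554 = 0.416151
As percentage = 41.6


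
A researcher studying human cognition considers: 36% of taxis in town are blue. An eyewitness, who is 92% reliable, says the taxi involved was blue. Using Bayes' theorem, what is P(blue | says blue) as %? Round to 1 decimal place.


P(blue | says blue) = P(says blue | blue)*P(blue) / [P(says blue | blue)*P(blue) + P(says blue | not blue)*P(not blue)]
Numerator = 0.92 * 0.36 = 0.3312
False identification = 0.08 * 0.64 = 0.0512
P = 0.3312 / (0.3312 + 0.0512)
= 0.3312 / 0.3824
As percentage = 86.6


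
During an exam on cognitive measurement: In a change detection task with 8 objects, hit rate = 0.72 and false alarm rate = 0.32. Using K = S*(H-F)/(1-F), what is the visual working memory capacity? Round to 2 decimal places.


K = S * (H - F) / (1 - F)
H - F = 0.4
1 - F = 0.68
K = 8 * 0.4 / 0.68
= 4.71


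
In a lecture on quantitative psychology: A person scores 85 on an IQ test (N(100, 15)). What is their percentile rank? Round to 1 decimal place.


z = (IQ - mean) / SD
z = (85 - 100) / 15 = -1.0
Percentile = Phi(-1.0) * 100
Phi(-1.0) = 0.158655
= 15.9


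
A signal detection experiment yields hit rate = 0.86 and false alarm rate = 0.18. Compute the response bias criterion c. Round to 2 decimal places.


c = -0.5 * (z(HR) + z(FAR))
z(0.86) = 1.0803
z(0.18) = -0.9154
c = -0.5 * (1.0803 + -0.9154)
= -0.5 * 0.1649
= -0.08


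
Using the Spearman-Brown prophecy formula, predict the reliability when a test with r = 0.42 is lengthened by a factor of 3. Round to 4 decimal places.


r_new = n*r / (1 + (n-1)*r)
Numerator = 3 * 0.42 = 1.26
Denominator = 1 + 2 * 0.42 = 1.84
r_new = 1.26 / 1.84
= 0.6848


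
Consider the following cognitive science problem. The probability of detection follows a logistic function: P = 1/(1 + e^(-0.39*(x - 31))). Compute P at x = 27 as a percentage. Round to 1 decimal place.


P(x) = 1/(1 + e^(-0.39*(27 - 31)))
Exponent = -0.39 * -4 = 1.56
e^(1.56) = 4.758821
P = 1/(1 + 4.758821) = 0.173647
Percentage = 17.4


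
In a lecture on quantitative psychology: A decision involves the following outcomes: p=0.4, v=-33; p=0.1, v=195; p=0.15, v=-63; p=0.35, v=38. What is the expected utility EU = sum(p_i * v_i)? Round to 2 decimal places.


EU = sum(p_i * v_i)
0.4 * -33 = -13.2
0.1 * 195 = 19.5
0.15 * -63 = -9.45
0.35 * 38 = 13.3
EU = -13.2 + 19.5 + -9.45 + 13.3
= 10.15


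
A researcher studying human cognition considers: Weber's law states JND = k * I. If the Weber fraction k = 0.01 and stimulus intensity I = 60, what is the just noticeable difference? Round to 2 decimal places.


JND = k * I
JND = 0.01 * 60
= 0.60


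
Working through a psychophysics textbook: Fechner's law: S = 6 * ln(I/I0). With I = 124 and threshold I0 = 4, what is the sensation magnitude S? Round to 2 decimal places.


S = 6 * ln(124/4)
I/I0 = 31.0
ln(31.0) = 3.434
S = 6 * 3.434
= 20.60


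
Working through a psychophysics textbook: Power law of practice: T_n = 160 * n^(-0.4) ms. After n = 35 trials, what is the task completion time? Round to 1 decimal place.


T_n = 160 * 35^(-0.4)
35^(-0.4) = 0.241197
T_n = 160 * 0.241197
= 38.6 ms


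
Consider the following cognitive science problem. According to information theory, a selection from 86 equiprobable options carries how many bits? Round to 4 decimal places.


H = log2(n)
H = log2(86)
= 6.4263


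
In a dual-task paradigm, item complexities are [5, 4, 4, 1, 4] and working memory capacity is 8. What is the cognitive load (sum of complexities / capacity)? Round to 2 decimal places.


Total complexity = 5 + 4 + 4 + 1 + 4 = 18
Load = total / capacity = 18 / 8
= 2.25


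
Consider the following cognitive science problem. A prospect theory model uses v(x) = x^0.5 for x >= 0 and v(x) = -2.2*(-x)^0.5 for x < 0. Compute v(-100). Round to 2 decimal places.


Since x = -100 < 0, use v(x) = -lambda*(-x)^alpha
(-x) = 100
100^0.5 = 10.0
v(-100) = -2.2 * 10.0
= -22.00


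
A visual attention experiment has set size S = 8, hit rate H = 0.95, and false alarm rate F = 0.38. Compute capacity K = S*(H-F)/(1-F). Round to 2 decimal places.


K = S * (H - F) / (1 - F)
H - F = 0.57
1 - F = 0.62
K = 8 * 0.57 / 0.62
= 7.35


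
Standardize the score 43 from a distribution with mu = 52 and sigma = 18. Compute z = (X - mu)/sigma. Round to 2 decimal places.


z = (X - mu) / sigma
= (43 - 52) / 18
= -9 / 18
= -0.50


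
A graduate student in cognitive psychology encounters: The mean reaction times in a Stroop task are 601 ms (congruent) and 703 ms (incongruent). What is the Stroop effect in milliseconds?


Stroop effect = RT(incongruent) - RT(congruent)
= 703 - 601
= 102 ms


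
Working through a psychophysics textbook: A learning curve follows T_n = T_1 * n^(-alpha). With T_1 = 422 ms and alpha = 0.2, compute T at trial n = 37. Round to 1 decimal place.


T_n = 422 * 37^(-0.2)
37^(-0.2) = 0.485691
T_n = 422 * 0.485691
= 205.0 ms


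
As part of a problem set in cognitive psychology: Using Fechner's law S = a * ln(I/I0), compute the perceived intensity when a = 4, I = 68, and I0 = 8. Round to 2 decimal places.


S = 4 * ln(68/8)
I/I0 = 8.5
ln(8.5) = 2.1401
S = 4 * 2.1401
= 8.56


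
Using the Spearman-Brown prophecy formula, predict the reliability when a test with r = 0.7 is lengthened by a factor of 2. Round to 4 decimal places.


r_new = n*r / (1 + (n-1)*r)
Numerator = 2 * 0.7 = 1.4
Denominator = 1 + 1 * 0.7 = 1.7
r_new = 1.4 / 1.7
= 0.8235


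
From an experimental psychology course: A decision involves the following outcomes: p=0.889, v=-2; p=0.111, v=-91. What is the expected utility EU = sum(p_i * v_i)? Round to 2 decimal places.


EU = sum(p_i * v_i)
0.889 * -2 = -1.778
0.111 * -91 = -10.101
EU = -1.778 + -10.101
= -11.88


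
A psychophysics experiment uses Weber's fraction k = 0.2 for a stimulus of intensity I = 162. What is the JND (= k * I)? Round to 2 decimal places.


JND = k * I
JND = 0.2 * 162
= 32.40


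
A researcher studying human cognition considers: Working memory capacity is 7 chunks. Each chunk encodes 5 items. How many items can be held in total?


Total items = chunks * items_per_chunk
= 7 * 5
= 35


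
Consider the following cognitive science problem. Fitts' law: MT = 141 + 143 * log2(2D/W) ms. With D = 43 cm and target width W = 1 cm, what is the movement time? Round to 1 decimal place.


MT = 141 + 143 * log2(2*43/1)
2D/W = 86.0
log2(86.0) = 6.4263
MT = 141 + 143 * 6.4263
= 1060.0 ms


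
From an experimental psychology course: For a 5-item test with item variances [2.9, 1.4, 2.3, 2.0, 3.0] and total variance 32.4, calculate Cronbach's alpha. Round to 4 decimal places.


alpha = (k/(k-1)) * (1 - sum(s_i^2)/s_total^2)
sum(item variances) = 11.6
k/(k-1) = 5/4 = 1.25
1 - 11.6/32.4 = 1 - 0.358025 = 0.641975
alpha = 1.25 * 0.641975
= 0.8025


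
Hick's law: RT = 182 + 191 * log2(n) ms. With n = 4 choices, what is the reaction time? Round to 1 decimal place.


RT = 182 + 191 * log2(4)
log2(4) = 2.0
RT = 182 + 191 * 2.0
= 182 + 382.0
= 564.0 ms


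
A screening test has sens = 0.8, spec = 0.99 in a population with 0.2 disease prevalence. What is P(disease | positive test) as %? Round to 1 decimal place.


PPV = (sens * prev) / (sens * prev + (1-spec) * (1-prev))
Numerator = 0.8 * 0.2 = 0.16
P(positive and no disease) = (1 - spec) * (1 - prev) = (1 - 0.99) * (1 - 0.2) = 0.008
Denominator = 0.16 + 0.008 = 0.168
PPV = 0.16 / 0.168 = 0.952381
As percentage = 95.2


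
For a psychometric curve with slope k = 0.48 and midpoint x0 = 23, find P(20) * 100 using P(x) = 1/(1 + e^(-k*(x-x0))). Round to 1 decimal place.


P(x) = 1/(1 + e^(-0.48*(20 - 23)))
Exponent = -0.48 * -3 = 1.44
e^(1.44) = 4.220696
P = 1/(1 + 4.220696) = 0.191545
Percentage = 19.2


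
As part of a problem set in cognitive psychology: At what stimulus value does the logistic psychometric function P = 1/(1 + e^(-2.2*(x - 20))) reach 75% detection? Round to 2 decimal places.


At P = 0.75: 0.75 = 1/(1 + e^(-k*(x-x0)))
Solving: e^(-k*(x-x0)) = 1/3
x = x0 + ln(3)/k
ln(3) = 1.0986
x = 20 + 1.0986/2.2
= 20 + 0.4994
= 20.50


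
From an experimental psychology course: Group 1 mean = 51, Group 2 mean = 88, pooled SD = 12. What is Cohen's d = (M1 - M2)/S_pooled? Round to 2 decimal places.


Cohen's d = (M1 - M2) / S_pooled
= (51 - 88) / 12
= -37 / 12
= -3.08


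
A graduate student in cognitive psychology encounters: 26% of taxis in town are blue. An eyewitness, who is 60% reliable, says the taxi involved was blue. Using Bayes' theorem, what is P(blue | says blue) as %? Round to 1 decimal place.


P(blue | says blue) = P(says blue | blue)*P(blue) / [P(says blue | blue)*P(blue) + P(says blue | not blue)*P(not blue)]
Numerator = 0.6 * 0.26 = 0.156
False identification = 0.4 * 0.74 = 0.296
P = 0.156 / (0.156 + 0.296)
= 0.156 / 0.452
As percentage = 34.5


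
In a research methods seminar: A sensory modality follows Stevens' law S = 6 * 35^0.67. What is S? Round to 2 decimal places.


S = 6 * 35^0.67
35^0.67 = 10.8274
S = 6 * 10.8274
= 64.96


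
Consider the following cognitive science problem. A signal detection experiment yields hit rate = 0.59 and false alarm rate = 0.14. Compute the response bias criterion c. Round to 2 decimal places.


c = -0.5 * (z(HR) + z(FAR))
z(0.59) = 0.2275
z(0.14) = -1.0803
c = -0.5 * (0.2275 + -1.0803)
= -0.5 * -0.8528
= 0.43


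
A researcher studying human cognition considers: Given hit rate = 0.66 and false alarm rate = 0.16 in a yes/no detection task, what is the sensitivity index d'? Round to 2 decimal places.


d' = z(HR) - z(FAR)
z(0.66) = 0.4125
z(0.16) = -0.9945
d' = 0.4125 - -0.9945
= 1.41


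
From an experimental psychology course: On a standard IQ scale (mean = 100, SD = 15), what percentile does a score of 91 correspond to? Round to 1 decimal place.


z = (IQ - mean) / SD
z = (91 - 100) / 15 = -0.6
Percentile = Phi(-0.6) * 100
Phi(-0.6) = 0.274253
= 27.4


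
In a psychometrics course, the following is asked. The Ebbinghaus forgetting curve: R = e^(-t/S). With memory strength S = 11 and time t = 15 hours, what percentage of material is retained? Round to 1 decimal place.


R = e^(-t/S)
-t/S = -15/11 = -1.363636
R = e^(-1.363636) = 0.255729
Percentage = 0.255729 * 100
= 25.6


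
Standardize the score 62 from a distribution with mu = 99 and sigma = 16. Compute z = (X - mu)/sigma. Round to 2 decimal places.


z = (X - mu) / sigma
= (62 - 99) / 16
= -37 / 16
= -2.31


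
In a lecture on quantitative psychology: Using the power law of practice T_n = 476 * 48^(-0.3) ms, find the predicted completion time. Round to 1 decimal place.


T_n = 476 * 48^(-0.3)
48^(-0.3) = 0.31306
T_n = 476 * 0.31306
= 149.0 ms


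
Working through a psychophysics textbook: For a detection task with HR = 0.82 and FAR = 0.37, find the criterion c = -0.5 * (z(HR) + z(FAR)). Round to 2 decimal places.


c = -0.5 * (z(HR) + z(FAR))
z(0.82) = 0.9154
z(0.37) = -0.3319
c = -0.5 * (0.9154 + -0.3319)
= -0.5 * 0.5835
= -0.29


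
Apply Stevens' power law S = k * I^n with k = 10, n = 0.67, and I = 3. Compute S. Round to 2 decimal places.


S = 10 * 3^0.67
3^0.67 = 2.0877
S = 10 * 2.0877
= 20.88


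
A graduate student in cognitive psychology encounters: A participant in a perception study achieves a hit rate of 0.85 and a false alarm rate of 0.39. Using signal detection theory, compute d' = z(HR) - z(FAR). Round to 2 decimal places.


d' = z(HR) - z(FAR)
z(0.85) = 1.0364
z(0.39) = -0.2793
d' = 1.0364 - -0.2793
= 1.32


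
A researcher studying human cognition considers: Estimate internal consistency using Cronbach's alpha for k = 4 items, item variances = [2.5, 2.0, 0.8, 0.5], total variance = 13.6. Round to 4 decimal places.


alpha = (k/(k-1)) * (1 - sum(s_i^2)/s_total^2)
sum(item variances) = 5.8
k/(k-1) = 4/3 = 1.333333
1 - 5.8/13.6 = 1 - 0.426471 = 0.573529
alpha = 1.333333 * 0.573529
= 0.7647


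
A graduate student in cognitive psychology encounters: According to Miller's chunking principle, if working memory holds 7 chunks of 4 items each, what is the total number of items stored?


Total items = chunks * items_per_chunk
= 7 * 4
= 28
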